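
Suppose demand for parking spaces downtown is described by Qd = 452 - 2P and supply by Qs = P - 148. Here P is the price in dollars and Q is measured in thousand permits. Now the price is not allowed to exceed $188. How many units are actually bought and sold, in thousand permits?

Without the control the market clears where 452 - 2P = P - 148, i.e. P* = 200 and Q* = 52.
The ceiling of 188 is below the equilibrium price 200, so it binds.
At P = 188: Qd = 452 - 2·188 = 76 and Qs = 188 - 148 = 40.
The quantity actually transacted is the short side, supply: 40.

40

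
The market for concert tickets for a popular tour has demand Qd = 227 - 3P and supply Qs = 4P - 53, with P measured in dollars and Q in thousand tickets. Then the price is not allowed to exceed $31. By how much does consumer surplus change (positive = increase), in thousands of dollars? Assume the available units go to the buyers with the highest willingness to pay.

Equilibrium: 227 - 3P = 4P - 53, so 280 = 7P and P* = 40, Q* = 107.
Because the ceiling (31) lies below the market-clearing price, it is binding.
At P = 31: Qd = 227 - 3·31 = 134 and Qs = 4·31 - 53 = 71.
Consumer surplus without the control is ½ · (227/3 - 40) · 107 = 11449/6.
With the ceiling, 71 units are sold at 31 (assume they go to the highest-value buyers). The demand price at Q = 71 is 52, so CS = ½ · [(227/3 - 31) + (52 - 31)] · 71 = 13987/6.
Change in consumer surplus = 13987/6 - 11449/6 = 423.

423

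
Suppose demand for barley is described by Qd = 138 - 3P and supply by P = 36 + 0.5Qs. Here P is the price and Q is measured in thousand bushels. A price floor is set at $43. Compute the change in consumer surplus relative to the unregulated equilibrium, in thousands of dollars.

-10.5

Rearranging supply gives Qs = 2P - 72. Setting quantity demanded equal to quantity supplied, 138 - 3P = 2P - 72, gives P* = 42 and Q* = 12.
Because the floor (43) lies above the market-clearing price, it is binding.
At P = 43: Qd = 138 - 3·43 = 9 and Qs = 2·43 - 72 = 14.
Consumer surplus without the control is ½ · (46 - 42) · 12 = 24.
With the floor, consumers buy 9 units at 43, so CS = ½ · (46 - 43) · 9 = 13.5.
Change in consumer surplus = 13.5 - 24 = -10.5.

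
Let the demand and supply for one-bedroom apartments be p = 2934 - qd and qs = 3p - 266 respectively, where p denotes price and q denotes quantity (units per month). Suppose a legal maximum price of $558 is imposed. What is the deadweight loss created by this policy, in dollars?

Rearranging demand gives qd = 2934 - p. In a free market, 2934 - p = 3p - 266 gives the equilibrium p* = 800, q* = 2134.
The ceiling of 558 is below the equilibrium price 800, so it binds.
At p = 558: qd = 2934 - 558 = 2376 and qs = 3·558 - 266 = 1408.
Quantity traded falls to 1408. At q = 1408 the demand price is 2934 - 1408 = 1526 and the supply price is (266 + 1408)/3 = 558.
Deadweight loss = ½ · (1526 - 558) · (2134 - 1408) = ½ · 968 · 726 = 351384.

351384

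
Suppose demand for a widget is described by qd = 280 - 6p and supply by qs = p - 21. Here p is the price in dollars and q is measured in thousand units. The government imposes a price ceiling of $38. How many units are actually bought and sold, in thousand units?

Setting quantity demanded equal to quantity supplied, 280 - 6p = p - 21, gives p* = 43 and q* = 22.
Since 38 < 43, the ceiling is binding.
At p = 38: qd = 280 - 6·38 = 52 and qs = 38 - 21 = 17.
The quantity actually transacted is the short side, supply: 17.

17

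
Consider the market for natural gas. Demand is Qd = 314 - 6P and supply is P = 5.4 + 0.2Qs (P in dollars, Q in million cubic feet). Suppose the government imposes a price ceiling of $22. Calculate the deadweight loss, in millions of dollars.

371.25

Rearranging supply gives Qs = 5P - 27. In a free market, 314 - 6P = 5P - 27 gives the equilibrium P* = 31, Q* = 128.
Since 22 < 31, the ceiling is binding.
At P = 22: Qd = 314 - 6·22 = 182 and Qs = 5·22 - 27 = 83.
Quantity traded falls to 83. At Q = 83 the demand price is (314 - 83)/6 = 38.5 and the supply price is (27 + 83)/5 = 22.
Deadweight loss = ½ · (38.5 - 22) · (128 - 83) = ½ · 16.5 · 45 = 371.25.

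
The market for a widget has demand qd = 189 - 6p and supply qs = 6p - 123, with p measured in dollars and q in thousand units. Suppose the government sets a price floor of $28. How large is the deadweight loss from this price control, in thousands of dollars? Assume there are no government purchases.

24

Equilibrium: 189 - 6p = 6p - 123, so 312 = 12p and p* = 26, q* = 33.
Because the floor (28) lies above the market-clearing price, it is binding.
At p = 28: qd = 189 - 6·28 = 21 and qs = 6·28 - 123 = 45.
Quantity traded falls to 21. At q = 21 the demand price is (189 - 21)/6 = 28 and the supply price is (123 + 21)/6 = 24.
Deadweight loss = ½ · (28 - 24) · (33 - 21) = ½ · 4 · 12 = 24.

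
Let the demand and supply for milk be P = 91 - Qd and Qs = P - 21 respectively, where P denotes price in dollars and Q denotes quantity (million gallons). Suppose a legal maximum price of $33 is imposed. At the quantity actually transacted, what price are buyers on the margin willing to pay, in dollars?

Rearranging demand gives Qd = 91 - P. Equilibrium: 91 - P = P - 21, so 112 = 2P and P* = 56, Q* = 35.
Because the ceiling (33) lies below the market-clearing price, it is binding.
At P = 33: Qd = 91 - 33 = 58 and Qs = 33 - 21 = 12.
Only 12 units reach the market. On the demand curve, the marginal buyer's willingness to pay at Q = 12 is (91 - 12) = 79.

79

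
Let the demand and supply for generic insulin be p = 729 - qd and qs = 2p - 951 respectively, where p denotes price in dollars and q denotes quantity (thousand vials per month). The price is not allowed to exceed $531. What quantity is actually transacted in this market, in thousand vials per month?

Rearranging demand gives qd = 729 - p. Without the control the market clears where 729 - p = 2p - 951, i.e. p* = 560 and q* = 169.
The ceiling of 531 is below the equilibrium price 560, so it binds.
At p = 531: qd = 729 - 531 = 198 and qs = 2·531 - 951 = 111.
The quantity actually transacted is the short side, supply: 111.

111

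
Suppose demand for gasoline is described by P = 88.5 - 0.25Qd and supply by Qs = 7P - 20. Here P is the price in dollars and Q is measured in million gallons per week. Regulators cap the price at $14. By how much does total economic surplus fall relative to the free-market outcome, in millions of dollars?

Rearranging demand gives Qd = 354 - 4P. Setting quantity demanded equal to quantity supplied, 354 - 4P = 7P - 20, gives P* = 34 and Q* = 218.
Since 14 < 34, the ceiling is binding.
At P = 14: Qd = 354 - 4·14 = 298 and Qs = 7·14 - 20 = 78.
Quantity traded falls to 78. At Q = 78 the demand price is (354 - 78)/4 = 69 and the supply price is (20 + 78)/7 = 14.
Deadweight loss = ½ · (69 - 14) · (218 - 78) = ½ · 55 · 140 = 3850.

3850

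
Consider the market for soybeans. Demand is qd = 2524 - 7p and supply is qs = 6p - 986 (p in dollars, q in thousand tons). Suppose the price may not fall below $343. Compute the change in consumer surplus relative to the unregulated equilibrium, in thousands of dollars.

-27630.5

Equilibrium: 2524 - 7p = 6p - 986, so 3510 = 13p and p* = 270, q* = 634.
The floor of 343 is above the equilibrium price 270, so it binds.
At p = 343: qd = 2524 - 7·343 = 123 and qs = 6·343 - 986 = 1072.
Consumer surplus without the control is ½ · (2524/7 - 270) · 634 = 200978/7.
With the floor, consumers buy 123 units at 343, so CS = ½ · (2524/7 - 343) · 123 = 15129/14.
Change in consumer surplus = 15129/14 - 200978/7 = -27630.5.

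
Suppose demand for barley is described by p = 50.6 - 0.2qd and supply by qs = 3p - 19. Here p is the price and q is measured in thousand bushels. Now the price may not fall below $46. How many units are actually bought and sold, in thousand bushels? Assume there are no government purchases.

Rearranging demand gives qd = 253 - 5p. Equilibrium: 253 - 5p = 3p - 19, so 272 = 8p and p* = 34, q* = 83.
Since 46 > 34, the floor is binding.
At p = 46: qd = 253 - 5·46 = 23 and qs = 3·46 - 19 = 119.
The quantity actually transacted is the short side, demand: 23.

23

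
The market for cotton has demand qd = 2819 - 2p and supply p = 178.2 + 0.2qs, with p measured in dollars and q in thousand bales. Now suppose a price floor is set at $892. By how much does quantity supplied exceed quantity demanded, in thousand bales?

2534

Rearranging supply gives qs = 5p - 891. In a free market, 2819 - 2p = 5p - 891 gives the equilibrium p* = 530, q* = 1759.
The floor of 892 is above the equilibrium price 530, so it binds.
At p = 892: qd = 2819 - 2·892 = 1035 and qs = 5·892 - 891 = 3569.
Surplus = qs - qd = 3569 - 1035 = 2534.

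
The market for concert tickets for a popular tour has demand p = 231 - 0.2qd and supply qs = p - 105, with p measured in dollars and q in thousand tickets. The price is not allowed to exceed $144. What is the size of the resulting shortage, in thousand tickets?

Rearranging demand gives qd = 1155 - 5p. In a free market, 1155 - 5p = p - 105 gives the equilibrium p* = 210, q* = 105.
Since 144 < 210, the ceiling is binding.
At p = 144: qd = 1155 - 5·144 = 435 and qs = 144 - 105 = 39.
Shortage = qd - qs = 435 - 39 = 396.

396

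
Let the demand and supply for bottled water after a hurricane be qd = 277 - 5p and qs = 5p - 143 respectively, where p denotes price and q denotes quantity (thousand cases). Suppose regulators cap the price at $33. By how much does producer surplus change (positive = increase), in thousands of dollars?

Without the control the market clears where 277 - 5p = 5p - 143, i.e. p* = 42 and q* = 67.
Because the ceiling (33) lies below the market-clearing price, it is binding.
At p = 33: qd = 277 - 5·33 = 112 and qs = 5·33 - 143 = 22.
Producer surplus without the control is ½ · (42 - 28.6) · 67 = 448.9.
With the ceiling, producers sell 22 units at 33, so PS = ½ · (33 - 28.6) · 22 = 48.4.
Change in producer surplus = 48.4 - 448.9 = -400.5.

-400.5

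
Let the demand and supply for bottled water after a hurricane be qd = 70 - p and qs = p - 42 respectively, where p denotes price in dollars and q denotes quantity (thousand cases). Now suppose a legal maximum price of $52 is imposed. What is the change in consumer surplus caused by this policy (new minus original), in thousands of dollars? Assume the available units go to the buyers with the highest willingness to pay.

32

Equilibrium: 70 - p = p - 42, so 112 = 2p and p* = 56, q* = 14.
The ceiling of 52 is below the equilibrium price 56, so it binds.
At p = 52: qd = 70 - 52 = 18 and qs = 52 - 42 = 10.
Consumer surplus without the control is ½ · (70 - 56) · 14 = 98.
With the ceiling, 10 units are sold at 52 (assume they go to the highest-value buyers). The demand price at q = 10 is 60, so CS = ½ · [(70 - 52) + (60 - 52)] · 10 = 130.
Change in consumer surplus = 130 - 98 = 32.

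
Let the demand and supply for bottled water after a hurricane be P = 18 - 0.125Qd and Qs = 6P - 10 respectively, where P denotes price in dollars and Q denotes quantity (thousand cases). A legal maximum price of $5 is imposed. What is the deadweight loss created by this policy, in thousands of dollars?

189

Rearranging demand gives Qd = 144 - 8P. In a free market, 144 - 8P = 6P - 10 gives the equilibrium P* = 11, Q* = 56.
Because the ceiling (5) lies below the market-clearing price, it is binding.
At P = 5: Qd = 144 - 8·5 = 104 and Qs = 6·5 - 10 = 20.
Quantity traded falls to 20. At Q = 20 the demand price is (144 - 20)/8 = 15.5 and the supply price is (10 + 20)/6 = 5.
Deadweight loss = ½ · (15.5 - 5) · (56 - 20) = ½ · 10.5 · 36 = 189.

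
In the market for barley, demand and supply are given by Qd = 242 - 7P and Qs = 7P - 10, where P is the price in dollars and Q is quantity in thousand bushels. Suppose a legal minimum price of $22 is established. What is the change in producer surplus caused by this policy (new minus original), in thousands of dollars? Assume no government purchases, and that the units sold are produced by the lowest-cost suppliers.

296

Setting quantity demanded equal to quantity supplied, 242 - 7P = 7P - 10, gives P* = 18 and Q* = 116.
Because the floor (22) lies above the market-clearing price, it is binding.
At P = 22: Qd = 242 - 7·22 = 88 and Qs = 7·22 - 10 = 144.
Producer surplus without the control is ½ · (18 - 10/7) · 116 = 6728/7.
With the floor, 88 units are sold at 22. The supply price at Q = 88 is 14, so PS = ½ · [(22 - 10/7) + (22 - 14)] · 88 = 8800/7.
Change in producer surplus = 8800/7 - 6728/7 = 296.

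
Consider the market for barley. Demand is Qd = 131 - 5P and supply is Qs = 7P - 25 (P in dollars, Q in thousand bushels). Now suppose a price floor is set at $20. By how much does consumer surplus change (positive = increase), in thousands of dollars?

-339.5

In a free market, 131 - 5P = 7P - 25 gives the equilibrium P* = 13, Q* = 66.
The floor of 20 is above the equilibrium price 13, so it binds.
At P = 20: Qd = 131 - 5·20 = 31 and Qs = 7·20 - 25 = 115.
Consumer surplus without the control is ½ · (26.2 - 13) · 66 = 435.6.
With the floor, consumers buy 31 units at 20, so CS = ½ · (26.2 - 20) · 31 = 96.1.
Change in consumer surplus = 96.1 - 435.6 = -339.5.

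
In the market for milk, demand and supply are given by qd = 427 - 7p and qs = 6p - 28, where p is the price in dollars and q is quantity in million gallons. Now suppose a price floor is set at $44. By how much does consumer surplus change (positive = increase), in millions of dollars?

In a free market, 427 - 7p = 6p - 28 gives the equilibrium p* = 35, q* = 182.
Because the floor (44) lies above the market-clearing price, it is binding.
At p = 44: qd = 427 - 7·44 = 119 and qs = 6·44 - 28 = 236.
Consumer surplus without the control is ½ · (61 - 35) · 182 = 2366.
With the floor, consumers buy 119 units at 44, so CS = ½ · (61 - 44) · 119 = 1011.5.
Change in consumer surplus = 1011.5 - 2366 = -1354.5.

-1354.5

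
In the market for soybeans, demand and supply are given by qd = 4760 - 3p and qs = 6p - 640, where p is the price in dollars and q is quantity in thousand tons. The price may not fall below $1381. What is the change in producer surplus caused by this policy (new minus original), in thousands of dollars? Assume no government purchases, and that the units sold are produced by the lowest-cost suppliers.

Without the control the market clears where 4760 - 3p = 6p - 640, i.e. p* = 600 and q* = 2960.
Because the floor (1381) lies above the market-clearing price, it is binding.
At p = 1381: qd = 4760 - 3·1381 = 617 and qs = 6·1381 - 640 = 7646.
Producer surplus without the control is ½ · (600 - 320/3) · 2960 = 2190400/3.
With the floor, 617 units are sold at 1381. The supply price at q = 617 is 209.5, so PS = ½ · [(1381 - 320/3) + (1381 - 209.5)] · 617 = 9054475/12.
Change in producer surplus = 9054475/12 - 2190400/3 = 24406.25.

24406.25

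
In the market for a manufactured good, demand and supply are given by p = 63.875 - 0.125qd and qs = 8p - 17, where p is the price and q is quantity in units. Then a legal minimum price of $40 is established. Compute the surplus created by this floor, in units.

Rearranging demand gives qd = 511 - 8p. Without the control the market clears where 511 - 8p = 8p - 17, i.e. p* = 33 and q* = 247.
Because the floor (40) lies above the market-clearing price, it is binding.
At p = 40: qd = 511 - 8·40 = 191 and qs = 8·40 - 17 = 303.
Surplus = qs - qd = 303 - 191 = 112.

112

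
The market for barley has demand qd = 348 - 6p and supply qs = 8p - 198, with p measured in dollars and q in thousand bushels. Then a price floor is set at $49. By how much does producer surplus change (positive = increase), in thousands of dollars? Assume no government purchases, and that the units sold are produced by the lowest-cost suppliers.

315

Without the control the market clears where 348 - 6p = 8p - 198, i.e. p* = 39 and q* = 114.
Since 49 > 39, the floor is binding.
At p = 49: qd = 348 - 6·49 = 54 and qs = 8·49 - 198 = 194.
Producer surplus without the control is ½ · (39 - 24.75) · 114 = 812.25.
With the floor, 54 units are sold at 49. The supply price at q = 54 is 31.5, so PS = ½ · [(49 - 24.75) + (49 - 31.5)] · 54 = 1127.25.
Change in producer surplus = 1127.25 - 812.25 = 315.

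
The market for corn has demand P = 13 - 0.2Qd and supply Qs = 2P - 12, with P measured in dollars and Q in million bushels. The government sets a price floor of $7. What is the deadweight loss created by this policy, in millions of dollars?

Rearranging demand gives Qd = 65 - 5P. In a free market, 65 - 5P = 2P - 12 gives the equilibrium P* = 11, Q* = 10.
Since 7 is below P* = 11, the floor does not bind and the free-market outcome prevails.
Since the control does not bind, no trades are prevented and deadweight loss is zero.

0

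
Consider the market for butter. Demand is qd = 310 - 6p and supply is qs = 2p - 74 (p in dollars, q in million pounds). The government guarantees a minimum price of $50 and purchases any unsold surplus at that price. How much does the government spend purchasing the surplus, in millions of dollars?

Setting quantity demanded equal to quantity supplied, 310 - 6p = 2p - 74, gives p* = 48 and q* = 22.
Since 50 > 48, the floor is binding.
At p = 50: qd = 310 - 6·50 = 10 and qs = 2·50 - 74 = 26.
Surplus = qs - qd = 16.
Government expenditure = surplus × support price = 16 × 50 = 800.

800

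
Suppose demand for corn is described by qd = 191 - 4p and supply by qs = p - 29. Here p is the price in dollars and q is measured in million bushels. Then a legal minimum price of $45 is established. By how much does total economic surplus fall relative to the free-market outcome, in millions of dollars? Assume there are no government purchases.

10

Setting quantity demanded equal to quantity supplied, 191 - 4p = p - 29, gives p* = 44 and q* = 15.
The floor of 45 is above the equilibrium price 44, so it binds.
At p = 45: qd = 191 - 4·45 = 11 and qs = 45 - 29 = 16.
Quantity traded falls to 11. At q = 11 the demand price is (191 - 11)/4 = 45 and the supply price is 29 + 11 = 40.
Deadweight loss = ½ · (45 - 40) · (15 - 11) = ½ · 5 · 4 = 10.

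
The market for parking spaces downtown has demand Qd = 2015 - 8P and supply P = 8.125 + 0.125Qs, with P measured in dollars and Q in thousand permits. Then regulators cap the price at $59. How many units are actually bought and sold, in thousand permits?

Rearranging supply gives Qs = 8P - 65. In a free market, 2015 - 8P = 8P - 65 gives the equilibrium P* = 130, Q* = 975.
Since 59 < 130, the ceiling is binding.
At P = 59: Qd = 2015 - 8·59 = 1543 and Qs = 8·59 - 65 = 407.
The quantity actually transacted is the short side, supply: 407.

407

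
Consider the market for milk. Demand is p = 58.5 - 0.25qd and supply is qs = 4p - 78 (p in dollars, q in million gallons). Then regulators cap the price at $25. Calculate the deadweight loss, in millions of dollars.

Rearranging demand gives qd = 234 - 4p. In a free market, 234 - 4p = 4p - 78 gives the equilibrium p* = 39, q* = 78.
Because the ceiling (25) lies below the market-clearing price, it is binding.
At p = 25: qd = 234 - 4·25 = 134 and qs = 4·25 - 78 = 22.
Quantity traded falls to 22. At q = 22 the demand price is (234 - 22)/4 = 53 and the supply price is (78 + 22)/4 = 25.
Deadweight loss = ½ · (53 - 25) · (78 - 22) = ½ · 28 · 56 = 784.

784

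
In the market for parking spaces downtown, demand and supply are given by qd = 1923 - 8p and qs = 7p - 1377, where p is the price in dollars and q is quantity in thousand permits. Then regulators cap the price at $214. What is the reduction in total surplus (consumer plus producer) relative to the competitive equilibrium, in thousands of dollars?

Equilibrium: 1923 - 8p = 7p - 1377, so 3300 = 15p and p* = 220, q* = 163.
Because the ceiling (214) lies below the market-clearing price, it is binding.
At p = 214: qd = 1923 - 8·214 = 211 and qs = 7·214 - 1377 = 121.
Quantity traded falls to 121. At q = 121 the demand price is (1923 - 121)/8 = 225.25 and the supply price is (1377 + 121)/7 = 214.
Deadweight loss = ½ · (225.25 - 214) · (163 - 121) = ½ · 11.25 · 42 = 236.25.

236.25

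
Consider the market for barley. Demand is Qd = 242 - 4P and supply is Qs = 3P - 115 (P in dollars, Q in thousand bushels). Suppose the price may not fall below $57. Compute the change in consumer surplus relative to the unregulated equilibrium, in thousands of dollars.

-156

In a free market, 242 - 4P = 3P - 115 gives the equilibrium P* = 51, Q* = 38.
Since 57 > 51, the floor is binding.
At P = 57: Qd = 242 - 4·57 = 14 and Qs = 3·57 - 115 = 56.
Consumer surplus without the control is ½ · (60.5 - 51) · 38 = 180.5.
With the floor, consumers buy 14 units at 57, so CS = ½ · (60.5 - 57) · 14 = 24.5.
Change in consumer surplus = 24.5 - 180.5 = -156.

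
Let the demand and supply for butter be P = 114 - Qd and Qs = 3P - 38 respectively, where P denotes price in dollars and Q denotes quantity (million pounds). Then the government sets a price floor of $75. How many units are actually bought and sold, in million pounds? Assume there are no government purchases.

39

Rearranging demand gives Qd = 114 - P. In a free market, 114 - P = 3P - 38 gives the equilibrium P* = 38, Q* = 76.
Because the floor (75) lies above the market-clearing price, it is binding.
At P = 75: Qd = 114 - 75 = 39 and Qs = 3·75 - 38 = 187.
The quantity actually transacted is the short side, demand: 39.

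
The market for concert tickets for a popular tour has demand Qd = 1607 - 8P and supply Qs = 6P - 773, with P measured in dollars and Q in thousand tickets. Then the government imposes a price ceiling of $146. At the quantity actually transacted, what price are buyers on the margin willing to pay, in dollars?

Setting quantity demanded equal to quantity supplied, 1607 - 8P = 6P - 773, gives P* = 170 and Q* = 247.
The ceiling of 146 is below the equilibrium price 170, so it binds.
At P = 146: Qd = 1607 - 8·146 = 439 and Qs = 6·146 - 773 = 103.
Only 103 units reach the market. On the demand curve, the marginal buyer's willingness to pay at Q = 103 is (1607 - 103)/8 = 188.

188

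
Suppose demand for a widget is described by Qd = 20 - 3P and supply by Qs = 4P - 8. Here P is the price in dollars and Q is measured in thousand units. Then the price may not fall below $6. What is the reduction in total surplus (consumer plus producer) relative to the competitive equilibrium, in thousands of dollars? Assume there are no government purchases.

10.5

Without the control the market clears where 20 - 3P = 4P - 8, i.e. P* = 4 and Q* = 8.
Because the floor (6) lies above the market-clearing price, it is binding.
At P = 6: Qd = 20 - 3·6 = 2 and Qs = 4·6 - 8 = 16.
Quantity traded falls to 2. At Q = 2 the demand price is (20 - 2)/3 = 6 and the supply price is (8 + 2)/4 = 2.5.
Deadweight loss = ½ · (6 - 2.5) · (8 - 2) = ½ · 3.5 · 6 = 10.5.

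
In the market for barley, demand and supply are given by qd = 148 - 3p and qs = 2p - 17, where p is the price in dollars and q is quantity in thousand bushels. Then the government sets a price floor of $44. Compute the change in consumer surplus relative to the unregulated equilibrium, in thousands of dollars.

Without the control the market clears where 148 - 3p = 2p - 17, i.e. p* = 33 and q* = 49.
Because the floor (44) lies above the market-clearing price, it is binding.
At p = 44: qd = 148 - 3·44 = 16 and qs = 2·44 - 17 = 71.
Consumer surplus without the control is ½ · (148/3 - 33) · 49 = 2401/6.
With the floor, consumers buy 16 units at 44, so CS = ½ · (148/3 - 44) · 16 = 128/3.
Change in consumer surplus = 128/3 - 2401/6 = -357.5.

-357.5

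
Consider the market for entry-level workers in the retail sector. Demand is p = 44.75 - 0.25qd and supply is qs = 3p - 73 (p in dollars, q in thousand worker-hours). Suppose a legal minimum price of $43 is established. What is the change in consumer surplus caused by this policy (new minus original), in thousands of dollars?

Rearranging demand gives qd = 179 - 4p. In a free market, 179 - 4p = 3p - 73 gives the equilibrium p* = 36, q* = 35.
Since 43 > 36, the floor is binding.
At p = 43: qd = 179 - 4·43 = 7 and qs = 3·43 - 73 = 56.
Consumer surplus without the control is ½ · (44.75 - 36) · 35 = 153.125.
With the floor, consumers buy 7 units at 43, so CS = ½ · (44.75 - 43) · 7 = 6.125.
Change in consumer surplus = 6.125 - 153.125 = -147.

-147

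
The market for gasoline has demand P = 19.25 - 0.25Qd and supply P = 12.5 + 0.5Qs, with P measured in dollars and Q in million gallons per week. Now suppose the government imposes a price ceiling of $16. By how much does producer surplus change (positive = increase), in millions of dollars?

-8

Rearranging demand gives Qd = 77 - 4P; rearranging supply gives Qs = 2P - 25. Equilibrium: 77 - 4P = 2P - 25, so 102 = 6P and P* = 17, Q* = 9.
Since 16 < 17, the ceiling is binding.
At P = 16: Qd = 77 - 4·16 = 13 and Qs = 2·16 - 25 = 7.
Producer surplus without the control is ½ · (17 - 12.5) · 9 = 20.25.
With the ceiling, producers sell 7 units at 16, so PS = ½ · (16 - 12.5) · 7 = 12.25.
Change in producer surplus = 12.25 - 20.25 = -8.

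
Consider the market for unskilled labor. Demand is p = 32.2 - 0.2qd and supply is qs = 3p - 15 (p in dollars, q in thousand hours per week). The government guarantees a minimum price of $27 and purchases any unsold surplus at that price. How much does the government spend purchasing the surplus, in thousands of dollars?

1080

Rearranging demand gives qd = 161 - 5p. Equilibrium: 161 - 5p = 3p - 15, so 176 = 8p and p* = 22, q* = 51.
The floor of 27 is above the equilibrium price 22, so it binds.
At p = 27: qd = 161 - 5·27 = 26 and qs = 3·27 - 15 = 66.
Surplus = qs - qd = 40.
Government expenditure = surplus × support price = 40 × 27 = 1080.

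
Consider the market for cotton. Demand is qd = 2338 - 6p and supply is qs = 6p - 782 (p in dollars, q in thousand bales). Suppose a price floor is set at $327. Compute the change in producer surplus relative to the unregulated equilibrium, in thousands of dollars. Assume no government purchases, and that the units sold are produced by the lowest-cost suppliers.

Setting quantity demanded equal to quantity supplied, 2338 - 6p = 6p - 782, gives p* = 260 and q* = 778.
The floor of 327 is above the equilibrium price 260, so it binds.
At p = 327: qd = 2338 - 6·327 = 376 and qs = 6·327 - 782 = 1180.
Producer surplus without the control is ½ · (260 - 391/3) · 778 = 151321/3.
With the floor, 376 units are sold at 327. The supply price at q = 376 is 193, so PS = ½ · [(327 - 391/3) + (327 - 193)] · 376 = 186496/3.
Change in producer surplus = 186496/3 - 151321/3 = 11725.

11725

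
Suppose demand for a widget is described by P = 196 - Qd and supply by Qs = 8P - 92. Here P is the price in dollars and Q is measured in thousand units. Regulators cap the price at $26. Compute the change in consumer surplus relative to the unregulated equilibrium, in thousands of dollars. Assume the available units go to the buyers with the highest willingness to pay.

Rearranging demand gives Qd = 196 - P. In a free market, 196 - P = 8P - 92 gives the equilibrium P* = 32, Q* = 164.
The ceiling of 26 is below the equilibrium price 32, so it binds.
At P = 26: Qd = 196 - 26 = 170 and Qs = 8·26 - 92 = 116.
Consumer surplus without the control is ½ · (196 - 32) · 164 = 13448.
With the ceiling, 116 units are sold at 26 (assume they go to the highest-value buyers). The demand price at Q = 116 is 80, so CS = ½ · [(196 - 26) + (80 - 26)] · 116 = 12992.
Change in consumer surplus = 12992 - 13448 = -456.

-456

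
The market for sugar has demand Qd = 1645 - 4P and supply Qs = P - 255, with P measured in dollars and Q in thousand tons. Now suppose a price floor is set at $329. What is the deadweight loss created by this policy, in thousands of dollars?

0

In a free market, 1645 - 4P = P - 255 gives the equilibrium P* = 380, Q* = 125.
The floor of 329 is below the equilibrium price 380, so it is not binding; the market clears at P* = 380, Q* = 125.
Since the control does not bind, no trades are prevented and deadweight loss is zero.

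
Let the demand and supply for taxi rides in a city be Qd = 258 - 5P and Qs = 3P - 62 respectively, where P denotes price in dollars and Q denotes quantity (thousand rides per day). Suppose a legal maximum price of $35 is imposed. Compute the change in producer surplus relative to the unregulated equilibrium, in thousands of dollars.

Equilibrium: 258 - 5P = 3P - 62, so 320 = 8P and P* = 40, Q* = 58.
The ceiling of 35 is below the equilibrium price 40, so it binds.
At P = 35: Qd = 258 - 5·35 = 83 and Qs = 3·35 - 62 = 43.
Producer surplus without the control is ½ · (40 - 62/3) · 58 = 1682/3.
With the ceiling, producers sell 43 units at 35, so PS = ½ · (35 - 62/3) · 43 = 1849/6.
Change in producer surplus = 1849/6 - 1682/3 = -252.5.

-252.5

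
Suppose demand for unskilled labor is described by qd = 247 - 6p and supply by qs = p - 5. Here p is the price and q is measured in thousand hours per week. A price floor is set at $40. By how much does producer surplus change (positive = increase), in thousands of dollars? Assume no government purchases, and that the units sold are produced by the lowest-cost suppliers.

Without the control the market clears where 247 - 6p = p - 5, i.e. p* = 36 and q* = 31.
The floor of 40 is above the equilibrium price 36, so it binds.
At p = 40: qd = 247 - 6·40 = 7 and qs = 40 - 5 = 35.
Producer surplus without the control is ½ · (36 - 5) · 31 = 480.5.
With the floor, 7 units are sold at 40. The supply price at q = 7 is 12, so PS = ½ · [(40 - 5) + (40 - 12)] · 7 = 220.5.
Change in producer surplus = 220.5 - 480.5 = -260.

-260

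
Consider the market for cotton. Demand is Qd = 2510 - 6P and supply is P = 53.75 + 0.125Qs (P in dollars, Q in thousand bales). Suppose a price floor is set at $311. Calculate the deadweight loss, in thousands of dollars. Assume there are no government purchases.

53555.25

Rearranging supply gives Qs = 8P - 430. Without the control the market clears where 2510 - 6P = 8P - 430, i.e. P* = 210 and Q* = 1250.
The floor of 311 is above the equilibrium price 210, so it binds.
At P = 311: Qd = 2510 - 6·311 = 644 and Qs = 8·311 - 430 = 2058.
Quantity traded falls to 644. At Q = 644 the demand price is (2510 - 644)/6 = 311 and the supply price is (430 + 644)/8 = 134.25.
Deadweight loss = ½ · (311 - 134.25) · (1250 - 644) = ½ · 176.75 · 606 = 53555.25.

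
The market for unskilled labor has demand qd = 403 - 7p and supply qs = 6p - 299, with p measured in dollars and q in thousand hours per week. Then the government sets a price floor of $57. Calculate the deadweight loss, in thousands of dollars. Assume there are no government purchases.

Setting quantity demanded equal to quantity supplied, 403 - 7p = 6p - 299, gives p* = 54 and q* = 25.
Since 57 > 54, the floor is binding.
At p = 57: qd = 403 - 7·57 = 4 and qs = 6·57 - 299 = 43.
Quantity traded falls to 4. At q = 4 the demand price is (403 - 4)/7 = 57 and the supply price is (299 + 4)/6 = 50.5.
Deadweight loss = ½ · (57 - 50.5) · (25 - 4) = ½ · 6.5 · 21 = 68.25.

68.25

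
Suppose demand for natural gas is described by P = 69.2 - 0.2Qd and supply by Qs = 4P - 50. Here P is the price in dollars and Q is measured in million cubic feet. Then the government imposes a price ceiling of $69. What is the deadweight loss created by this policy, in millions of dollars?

0

Rearranging demand gives Qd = 346 - 5P. Without the control the market clears where 346 - 5P = 4P - 50, i.e. P* = 44 and Q* = 126.
Since 69 is above P* = 44, the ceiling does not bind and the free-market outcome prevails.
Since the control does not bind, no trades are prevented and deadweight loss is zero.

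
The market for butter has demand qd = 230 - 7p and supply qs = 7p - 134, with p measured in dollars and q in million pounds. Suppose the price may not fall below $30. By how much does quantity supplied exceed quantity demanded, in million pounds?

56

Setting quantity demanded equal to quantity supplied, 230 - 7p = 7p - 134, gives p* = 26 and q* = 48.
The floor of 30 is above the equilibrium price 26, so it binds.
At p = 30: qd = 230 - 7·30 = 20 and qs = 7·30 - 134 = 76.
Surplus = qs - qd = 76 - 20 = 56.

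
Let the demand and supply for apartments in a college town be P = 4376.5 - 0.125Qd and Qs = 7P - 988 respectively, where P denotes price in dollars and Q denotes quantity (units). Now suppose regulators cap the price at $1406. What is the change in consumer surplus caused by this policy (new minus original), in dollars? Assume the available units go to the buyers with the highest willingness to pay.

Rearranging demand gives Qd = 35012 - 8P. In a free market, 35012 - 8P = 7P - 988 gives the equilibrium P* = 2400, Q* = 15812.
Because the ceiling (1406) lies below the market-clearing price, it is binding.
At P = 1406: Qd = 35012 - 8·1406 = 23764 and Qs = 7·1406 - 988 = 8854.
Consumer surplus without the control is ½ · (4376.5 - 2400) · 15812 = 15626209.
With the ceiling, 8854 units are sold at 1406 (assume they go to the highest-value buyers). The demand price at Q = 8854 is 3269.75, so CS = ½ · [(4376.5 - 1406) + (3269.75 - 1406)] · 8854 = 21401224.75.
Change in consumer surplus = 21401224.75 - 15626209 = 5775015.75.

5775015.75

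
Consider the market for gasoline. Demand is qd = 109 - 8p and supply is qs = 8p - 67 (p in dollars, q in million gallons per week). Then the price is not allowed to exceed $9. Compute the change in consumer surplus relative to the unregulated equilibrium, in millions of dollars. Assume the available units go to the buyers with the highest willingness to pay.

Without the control the market clears where 109 - 8p = 8p - 67, i.e. p* = 11 and q* = 21.
The ceiling of 9 is below the equilibrium price 11, so it binds.
At p = 9: qd = 109 - 8·9 = 37 and qs = 8·9 - 67 = 5.
Consumer surplus without the control is ½ · (13.625 - 11) · 21 = 27.5625.
With the ceiling, 5 units are sold at 9 (assume they go to the highest-value buyers). The demand price at q = 5 is 13, so CS = ½ · [(13.625 - 9) + (13 - 9)] · 5 = 21.5625.
Change in consumer surplus = 21.5625 - 27.5625 = -6.

-6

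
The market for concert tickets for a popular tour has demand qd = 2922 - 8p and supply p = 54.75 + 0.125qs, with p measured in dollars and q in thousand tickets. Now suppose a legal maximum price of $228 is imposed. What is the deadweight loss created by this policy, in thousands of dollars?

Rearranging supply gives qs = 8p - 438. Without the control the market clears where 2922 - 8p = 8p - 438, i.e. p* = 210 and q* = 1242.
Since 228 is above p* = 210, the ceiling does not bind and the free-market outcome prevails.
Since the control does not bind, no trades are prevented and deadweight loss is zero.

0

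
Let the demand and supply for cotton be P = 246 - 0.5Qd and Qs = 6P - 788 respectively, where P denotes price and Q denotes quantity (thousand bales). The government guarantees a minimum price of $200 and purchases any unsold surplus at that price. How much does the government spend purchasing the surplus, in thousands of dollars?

Rearranging demand gives Qd = 492 - 2P. Setting quantity demanded equal to quantity supplied, 492 - 2P = 6P - 788, gives P* = 160 and Q* = 172.
Because the floor (200) lies above the market-clearing price, it is binding.
At P = 200: Qd = 492 - 2·200 = 92 and Qs = 6·200 - 788 = 412.
Surplus = Qs - Qd = 320.
Government expenditure = surplus × support price = 320 × 200 = 64000.

64000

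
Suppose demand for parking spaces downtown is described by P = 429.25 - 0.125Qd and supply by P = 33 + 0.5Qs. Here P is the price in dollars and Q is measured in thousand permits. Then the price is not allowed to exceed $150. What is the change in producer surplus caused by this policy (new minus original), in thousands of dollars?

Rearranging demand gives Qd = 3434 - 8P; rearranging supply gives Qs = 2P - 66. Without the control the market clears where 3434 - 8P = 2P - 66, i.e. P* = 350 and Q* = 634.
Since 150 < 350, the ceiling is binding.
At P = 150: Qd = 3434 - 8·150 = 2234 and Qs = 2·150 - 66 = 234.
Producer surplus without the control is ½ · (350 - 33) · 634 = 100489.
With the ceiling, producers sell 234 units at 150, so PS = ½ · (150 - 33) · 234 = 13689.
Change in producer surplus = 13689 - 100489 = -86800.

-86800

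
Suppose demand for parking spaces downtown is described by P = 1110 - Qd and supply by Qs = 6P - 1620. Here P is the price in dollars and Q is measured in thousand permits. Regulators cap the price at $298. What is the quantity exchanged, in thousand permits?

168

Rearranging demand gives Qd = 1110 - P. In a free market, 1110 - P = 6P - 1620 gives the equilibrium P* = 390, Q* = 720.
Since 298 < 390, the ceiling is binding.
At P = 298: Qd = 1110 - 298 = 812 and Qs = 6·298 - 1620 = 168.
The quantity actually transacted is the short side, supply: 168.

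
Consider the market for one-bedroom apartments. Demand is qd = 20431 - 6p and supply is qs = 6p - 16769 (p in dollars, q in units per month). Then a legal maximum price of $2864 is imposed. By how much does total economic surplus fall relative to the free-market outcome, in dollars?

334176

Without the control the market clears where 20431 - 6p = 6p - 16769, i.e. p* = 3100 and q* = 1831.
The ceiling of 2864 is below the equilibrium price 3100, so it binds.
At p = 2864: qd = 20431 - 6·2864 = 3247 and qs = 6·2864 - 16769 = 415.
Quantity traded falls to 415. At q = 415 the demand price is (20431 - 415)/6 = 3336 and the supply price is (16769 + 415)/6 = 2864.
Deadweight loss = ½ · (3336 - 2864) · (1831 - 415) = ½ · 472 · 1416 = 334176.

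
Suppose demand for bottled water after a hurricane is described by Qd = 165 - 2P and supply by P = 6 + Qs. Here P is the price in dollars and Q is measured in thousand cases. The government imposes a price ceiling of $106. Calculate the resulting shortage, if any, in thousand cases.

Rearranging supply gives Qs = P - 6. Without the control the market clears where 165 - 2P = P - 6, i.e. P* = 57 and Q* = 51.
Since 106 is above P* = 57, the ceiling does not bind and the free-market outcome prevails.
Since the control does not bind, there is no shortage.

0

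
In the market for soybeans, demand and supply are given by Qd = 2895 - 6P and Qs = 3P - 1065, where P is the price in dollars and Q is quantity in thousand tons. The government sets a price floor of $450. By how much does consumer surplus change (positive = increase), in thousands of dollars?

-2250

Equilibrium: 2895 - 6P = 3P - 1065, so 3960 = 9P and P* = 440, Q* = 255.
Because the floor (450) lies above the market-clearing price, it is binding.
At P = 450: Qd = 2895 - 6·450 = 195 and Qs = 3·450 - 1065 = 285.
Consumer surplus without the control is ½ · (482.5 - 440) · 255 = 5418.75.
With the floor, consumers buy 195 units at 450, so CS = ½ · (482.5 - 450) · 195 = 3168.75.
Change in consumer surplus = 3168.75 - 5418.75 = -2250.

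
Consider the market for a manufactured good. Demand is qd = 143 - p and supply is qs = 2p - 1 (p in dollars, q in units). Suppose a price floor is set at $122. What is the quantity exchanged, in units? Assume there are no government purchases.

Without the control the market clears where 143 - p = 2p - 1, i.e. p* = 48 and q* = 95.
Because the floor (122) lies above the market-clearing price, it is binding.
At p = 122: qd = 143 - 122 = 21 and qs = 2·122 - 1 = 243.
The quantity actually transacted is the short side, demand: 21.

21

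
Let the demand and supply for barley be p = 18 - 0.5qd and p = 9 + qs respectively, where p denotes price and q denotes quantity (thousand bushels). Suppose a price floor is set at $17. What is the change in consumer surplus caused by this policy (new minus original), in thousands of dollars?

Rearranging demand gives qd = 36 - 2p; rearranging supply gives qs = p - 9. Equilibrium: 36 - 2p = p - 9, so 45 = 3p and p* = 15, q* = 6.
The floor of 17 is above the equilibrium price 15, so it binds.
At p = 17: qd = 36 - 2·17 = 2 and qs = 17 - 9 = 8.
Consumer surplus without the control is ½ · (18 - 15) · 6 = 9.
With the floor, consumers buy 2 units at 17, so CS = ½ · (18 - 17) · 2 = 1.
Change in consumer surplus = 1 - 9 = -8.

-8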